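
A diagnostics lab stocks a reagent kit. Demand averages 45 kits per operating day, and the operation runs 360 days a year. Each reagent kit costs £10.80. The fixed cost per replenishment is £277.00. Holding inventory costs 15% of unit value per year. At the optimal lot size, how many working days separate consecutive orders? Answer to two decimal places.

T ≈ 52.30 days

Annual demand D = 45 × 360 = 16,200.
Holding cost H = 0.15 × £10.80 = £1.6200 per unit per year.
Q* = √(2DS/H) = √(2 × 16,200 × 277 / 1.62) ≈ 2353.72.
Cycle time = Q*/D × 360 = 2353.72 / 16,200 × 360 ≈ 52.305 days.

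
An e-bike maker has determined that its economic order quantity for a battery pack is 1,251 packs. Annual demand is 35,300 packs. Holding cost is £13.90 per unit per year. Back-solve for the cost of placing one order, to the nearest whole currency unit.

S ≈ £308

The basic EOQ model gives Q* = √(2DS/H); rearrange for the unknown.
From Q* = √(2DS/H): S = Q*²H / (2D) = 1,251² × 13.9 / (2 × 35,300) = 308.1234.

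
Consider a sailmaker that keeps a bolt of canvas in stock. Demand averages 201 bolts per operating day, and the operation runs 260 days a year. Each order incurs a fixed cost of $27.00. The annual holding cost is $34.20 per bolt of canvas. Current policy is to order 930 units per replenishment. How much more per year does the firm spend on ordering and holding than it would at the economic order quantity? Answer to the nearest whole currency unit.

Extra cost ≈ $7,596 per year

Annual demand D = 201 × 260 = 52,260.
EOQ = √(2DS/H) = √(2 × 52,260 × 27 / 34.2) ≈ 287.26.
Cost at Q* = (D/Q*)S + (Q*/2)H = √(2DSH) ≈ $9,824.14.
Cost at Q = 930: (52,260/930)×27 + (930/2)×34.2 = $1,517.23 + $15,903.00 = $17,420.23.
Excess = $17,420.23 − $9,824.14 = $7,596.08.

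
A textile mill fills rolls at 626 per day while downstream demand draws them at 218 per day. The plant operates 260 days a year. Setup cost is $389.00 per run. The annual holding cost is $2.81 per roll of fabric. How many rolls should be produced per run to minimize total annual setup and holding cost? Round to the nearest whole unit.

Annual demand D = 218 × 260 = 56,680.
Production build-up factor (1 − d/p) = 1 − 218/626 = 0.6518.
Q* = √(2DS / (H(1 − d/p))) = √(2 × 56,680 × 389 / (2.81 × 0.6518)).
= √(44,097,040 / 1.8314) ≈ 4906.916.

Q* ≈ 4,907 rolls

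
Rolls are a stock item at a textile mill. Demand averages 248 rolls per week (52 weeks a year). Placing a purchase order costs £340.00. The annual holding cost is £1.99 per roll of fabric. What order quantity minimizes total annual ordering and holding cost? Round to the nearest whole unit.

Annual demand D = 248 × 52 = 12,896.
EOQ = √(2DS / H) = √(2 × 12,896 × 340 / 1.99).
= √(8,769,280 / 1.99) = √4,406,673.3668 ≈ 2099.208.

Q* ≈ 2,099 rolls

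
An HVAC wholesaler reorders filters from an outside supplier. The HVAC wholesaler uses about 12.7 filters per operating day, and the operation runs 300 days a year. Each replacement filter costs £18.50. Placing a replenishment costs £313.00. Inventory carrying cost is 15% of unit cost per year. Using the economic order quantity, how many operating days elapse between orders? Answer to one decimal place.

T ≈ 73.0 days

Annual demand D = 12.7 × 300 = 3,810.
Holding cost H = 0.15 × £18.50 = £2.7750 per unit per year.
The optimal lot size = √(2DS/H) = √(2 × 3,810 × 313 / 2.775) ≈ 927.08.
Cycle time = Q*/D × 300 = 927.08 / 3,810 × 300 ≈ 72.999 days.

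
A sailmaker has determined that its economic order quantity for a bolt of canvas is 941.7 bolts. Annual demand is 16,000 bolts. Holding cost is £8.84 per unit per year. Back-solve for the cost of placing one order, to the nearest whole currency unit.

S ≈ £245

Squaring Q* = √(2DS/H) gives Q*² = 2DS/H.
From Q* = √(2DS/H): S = Q*²H / (2D) = 941.7² × 8.84 / (2 × 16,000) = 244.9782.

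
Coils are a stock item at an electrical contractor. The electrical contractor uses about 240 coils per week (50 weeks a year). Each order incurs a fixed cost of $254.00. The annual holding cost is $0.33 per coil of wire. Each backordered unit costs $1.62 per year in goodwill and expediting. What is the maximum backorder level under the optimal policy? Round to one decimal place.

Annual demand D = 240 × 50 = 12,000.
With planned backorders, Q* = √(2DS/H) · √((H+B)/B).
√(2DS/H) = √(2 × 12,000 × 254 / 0.33) = 4297.991.
√((H+B)/B) = √((0.33+1.62)/1.62) = 1.0971.
Q* ≈ 4715.473.
S* = Q* · H/(H+B) = 4715.473 × 0.33/1.95 ≈ 798.003.

S* ≈ 798.0 coils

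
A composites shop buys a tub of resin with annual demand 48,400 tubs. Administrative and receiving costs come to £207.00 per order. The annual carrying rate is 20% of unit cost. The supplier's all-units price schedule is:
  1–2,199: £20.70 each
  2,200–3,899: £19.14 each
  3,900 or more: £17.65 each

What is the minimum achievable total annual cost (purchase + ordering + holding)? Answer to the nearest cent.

Holding cost per unit per year at price C is H = 0.20·C.
For each price level, check whether its EOQ is feasible; otherwise the best quantity at that price is the breakpoint.
Tier 1 (£20.70): EOQ = 2200.0 exceeds tier's upper bound 2199, so this tier is dominated.
EOQ at £19.14 = 2287.9 (feasible in tier 2): TC = 48,400×£19.14 + (48,400/2287.9)×207 + (2287.9/2)×0.20×£19.14 = £935,134.08.
EOQ at £17.65 = 2382.5 < 3900, so use break Q=3900: TC = 48,400×£17.65 + (48,400/3900.0)×207 + (3900.0/2)×0.20×£17.65 = £863,712.42.
Lowest total cost among the candidates is at Q = 3900.0.

TC* ≈ £863,712.42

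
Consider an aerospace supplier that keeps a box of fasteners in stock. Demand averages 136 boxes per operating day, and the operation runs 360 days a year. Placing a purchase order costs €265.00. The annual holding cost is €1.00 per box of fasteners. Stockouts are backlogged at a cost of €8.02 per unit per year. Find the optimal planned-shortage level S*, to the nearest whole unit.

Annual demand D = 136 × 360 = 48,960.
With planned backorders, Q* = √(2DS/H) · √((H+B)/B).
√(2DS/H) = √(2 × 48,960 × 265 / 1) = 5093.996.
√((H+B)/B) = √((1+8.02)/8.02) = 1.0605.
Q* ≈ 5402.251.
S* = Q* · H/(H+B) = 5402.251 × 1/9.02 ≈ 598.919.

S* ≈ 599 boxes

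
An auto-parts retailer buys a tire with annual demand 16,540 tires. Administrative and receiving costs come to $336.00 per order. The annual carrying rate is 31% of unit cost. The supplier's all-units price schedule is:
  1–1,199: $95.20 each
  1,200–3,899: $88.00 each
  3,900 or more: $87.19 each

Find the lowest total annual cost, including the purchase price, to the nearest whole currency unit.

TC* ≈ $1,476,519

Holding cost per unit per year at price C is H = 0.31·C.
For each price level, check whether its EOQ is feasible; otherwise the best quantity at that price is the breakpoint.
EOQ at $95.20 = 613.7 (feasible in tier 1): TC = 16,540×$95.20 + (16,540/613.7)×336 + (613.7/2)×0.31×$95.20 = $1,592,719.39.
EOQ at $88.00 = 638.3 < 1200, so use break Q=1200: TC = 16,540×$88.00 + (16,540/1200.0)×336 + (1200.0/2)×0.31×$88.00 = $1,476,519.20.
EOQ at $87.19 = 641.3 < 3900, so use break Q=3900: TC = 16,540×$87.19 + (16,540/3900.0)×336 + (3900.0/2)×0.31×$87.19 = $1,496,253.94.
Lowest total cost among the candidates is at Q = 1200.0.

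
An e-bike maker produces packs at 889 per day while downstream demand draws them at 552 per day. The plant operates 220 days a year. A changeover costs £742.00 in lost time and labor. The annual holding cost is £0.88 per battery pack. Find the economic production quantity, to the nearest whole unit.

Annual demand D = 552 × 220 = 121,440.
Production build-up factor (1 − d/p) = 1 − 552/889 = 0.3791.
Q* = √(2DS / (H(1 − d/p))) = √(2 × 121,440 × 742 / (0.88 × 0.3791)).
= √(180,216,960 / 0.3336) ≈ 23243.013.

Q* ≈ 23,243 packs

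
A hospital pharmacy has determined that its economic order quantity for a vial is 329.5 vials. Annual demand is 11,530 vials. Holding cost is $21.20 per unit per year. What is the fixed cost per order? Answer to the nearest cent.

S ≈ $99.81

Squaring Q* = √(2DS/H) gives Q*² = 2DS/H.
From Q* = √(2DS/H): S = Q*²H / (2D) = 329.5² × 21.2 / (2 × 11,530) = 99.8131.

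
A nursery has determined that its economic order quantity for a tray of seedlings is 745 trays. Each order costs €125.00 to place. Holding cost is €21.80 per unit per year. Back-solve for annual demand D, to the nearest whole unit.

Squaring Q* = √(2DS/H) gives Q*² = 2DS/H.
From Q* = √(2DS/H): D = Q*²H / (2S) = 745² × 21.8 / (2 × 125) = 48398.180.

D ≈ 48,398 trays per year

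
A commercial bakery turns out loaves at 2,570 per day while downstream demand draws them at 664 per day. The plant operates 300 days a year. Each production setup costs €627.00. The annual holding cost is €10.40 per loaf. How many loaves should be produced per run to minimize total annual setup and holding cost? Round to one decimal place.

Annual demand D = 664 × 300 = 199,200.
Production build-up factor (1 − d/p) = 1 − 664/2,570 = 0.7416.
Q* = √(2DS / (H(1 − d/p))) = √(2 × 199,200 × 627 / (10.4 × 0.7416)).
= √(249,796,800 / 7.713) ≈ 5690.912.

Q* ≈ 5,690.9 loaves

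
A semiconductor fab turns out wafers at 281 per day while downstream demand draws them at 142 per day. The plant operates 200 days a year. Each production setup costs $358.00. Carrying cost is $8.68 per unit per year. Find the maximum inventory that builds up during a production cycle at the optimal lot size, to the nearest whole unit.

Annual demand D = 142 × 200 = 28,400.
Production build-up factor (1 − d/p) = 1 − 142/281 = 0.4947.
Q* = √(2DS / (H(1 − d/p))) = √(2 × 28,400 × 358 / (8.68 × 0.4947)).
= √(20,334,400 / 4.2937) ≈ 2176.214.
Maximum inventory = Q*(1 − d/p) = 2176.214 × 0.4947 ≈ 1076.490.

I_max ≈ 1,076 wafers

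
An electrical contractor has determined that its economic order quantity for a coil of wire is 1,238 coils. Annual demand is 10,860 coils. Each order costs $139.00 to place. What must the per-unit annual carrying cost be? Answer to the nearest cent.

H ≈ $1.97

The basic EOQ model gives Q* = √(2DS/H); rearrange for the unknown.
From Q* = √(2DS/H): H = 2DS / Q*² = 2 × 10,860 × 139 / 1,238² = 1.9699.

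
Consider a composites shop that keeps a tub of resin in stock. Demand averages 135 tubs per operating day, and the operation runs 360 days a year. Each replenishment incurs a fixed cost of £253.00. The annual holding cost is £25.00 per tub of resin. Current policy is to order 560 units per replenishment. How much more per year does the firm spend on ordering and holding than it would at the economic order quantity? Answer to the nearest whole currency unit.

Annual demand D = 135 × 360 = 48,600.
EOQ = √(2DS/H) = √(2 × 48,600 × 253 / 25) ≈ 991.80.
Cost at Q* = (D/Q*)S + (Q*/2)H = √(2DSH) ≈ £24,794.96.
Cost at Q = 560: (48,600/560)×253 + (560/2)×25 = £21,956.79 + £7,000.00 = £28,956.79.
Excess = £28,956.79 − £24,794.96 = £4,161.83.

Extra cost ≈ £4,162 per year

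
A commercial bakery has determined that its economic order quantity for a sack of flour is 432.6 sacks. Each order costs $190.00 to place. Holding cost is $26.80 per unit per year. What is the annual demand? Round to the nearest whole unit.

D ≈ 13,198 sacks per year

Invert the EOQ relation Q*² = 2DS/H.
From Q* = √(2DS/H): D = Q*²H / (2S) = 432.6² × 26.8 / (2 × 190) = 13198.489.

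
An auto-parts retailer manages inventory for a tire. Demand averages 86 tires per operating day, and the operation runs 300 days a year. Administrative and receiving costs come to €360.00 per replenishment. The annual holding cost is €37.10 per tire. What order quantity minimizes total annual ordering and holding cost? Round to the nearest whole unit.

Annual demand D = 86 × 300 = 25,800.
EOQ = √(2DS / H) = √(2 × 25,800 × 360 / 37.1).
= √(18,576,000 / 37.1) = √500,700.8086 ≈ 707.602.

Q* ≈ 708 tires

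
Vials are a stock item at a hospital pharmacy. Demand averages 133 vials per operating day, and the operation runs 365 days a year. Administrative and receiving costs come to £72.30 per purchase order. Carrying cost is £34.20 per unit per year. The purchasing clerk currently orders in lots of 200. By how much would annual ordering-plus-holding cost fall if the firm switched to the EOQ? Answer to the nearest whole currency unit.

Extra cost ≈ £5,475 per year

Annual demand D = 133 × 365 = 48,545.
EOQ = √(2DS/H) = √(2 × 48,545 × 72.3 / 34.2) ≈ 453.05.
Cost at Q* = (D/Q*)S + (Q*/2)H = √(2DSH) ≈ £15,494.21.
Cost at Q = 200: (48,545/200)×72.3 + (200/2)×34.2 = £17,549.02 + £3,420.00 = £20,969.02.
Excess = £20,969.02 − £15,494.21 = £5,474.81.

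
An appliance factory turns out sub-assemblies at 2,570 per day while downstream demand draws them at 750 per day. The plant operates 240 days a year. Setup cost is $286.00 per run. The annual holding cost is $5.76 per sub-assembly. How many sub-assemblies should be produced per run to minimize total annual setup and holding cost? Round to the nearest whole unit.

Annual demand D = 750 × 240 = 180,000.
Production build-up factor (1 − d/p) = 1 − 750/2,570 = 0.7082.
Q* = √(2DS / (H(1 − d/p))) = √(2 × 180,000 × 286 / (5.76 × 0.7082)).
= √(102,960,000 / 4.0791) ≈ 5024.049.

Q* ≈ 5,024 sub-assemblies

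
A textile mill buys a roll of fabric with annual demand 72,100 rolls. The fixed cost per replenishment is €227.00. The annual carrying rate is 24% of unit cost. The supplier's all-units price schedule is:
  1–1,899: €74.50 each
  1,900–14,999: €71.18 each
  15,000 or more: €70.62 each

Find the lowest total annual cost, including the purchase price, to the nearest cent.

TC* ≈ €5,156,921.09

Holding cost per unit per year at price C is H = 0.24·C.
For each price level, check whether its EOQ is feasible; otherwise the best quantity at that price is the breakpoint.
EOQ at €74.50 = 1353.0 (feasible in tier 1): TC = 72,100×€74.50 + (72,100/1353.0)×227 + (1353.0/2)×0.24×€74.50 = €5,395,642.42.
EOQ at €71.18 = 1384.2 < 1900, so use break Q=1900: TC = 72,100×€71.18 + (72,100/1900.0)×227 + (1900.0/2)×0.24×€71.18 = €5,156,921.09.
EOQ at €70.62 = 1389.7 < 15000, so use break Q=15000: TC = 72,100×€70.62 + (72,100/15000.0)×227 + (15000.0/2)×0.24×€70.62 = €5,219,909.11.
Lowest total cost among the candidates is at Q = 1900.0.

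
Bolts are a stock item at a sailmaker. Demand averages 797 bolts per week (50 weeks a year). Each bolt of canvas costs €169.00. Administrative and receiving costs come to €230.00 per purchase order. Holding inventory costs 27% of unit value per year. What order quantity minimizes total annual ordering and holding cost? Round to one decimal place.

Q* ≈ 633.8 bolts

Annual demand D = 797 × 50 = 39,850.
Holding cost H = 0.27 × €169.00 = €45.6300 per unit per year.
EOQ = √(2DS / H) = √(2 × 39,850 × 230 / 45.63).
= √(18,331,000 / 45.63) = √401,731.3171 ≈ 633.823.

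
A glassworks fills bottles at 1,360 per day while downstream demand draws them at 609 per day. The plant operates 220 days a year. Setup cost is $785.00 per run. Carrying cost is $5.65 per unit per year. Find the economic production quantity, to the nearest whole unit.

Annual demand D = 609 × 220 = 133,980.
Production build-up factor (1 − d/p) = 1 − 609/1,360 = 0.5522.
Q* = √(2DS / (H(1 − d/p))) = √(2 × 133,980 × 785 / (5.65 × 0.5522)).
= √(210,348,600 / 3.12) ≈ 8210.982.

Q* ≈ 8,211 bottles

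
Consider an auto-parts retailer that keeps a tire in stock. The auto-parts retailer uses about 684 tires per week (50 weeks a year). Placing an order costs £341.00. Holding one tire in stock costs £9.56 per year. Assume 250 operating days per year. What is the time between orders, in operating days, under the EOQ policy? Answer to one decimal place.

T ≈ 11.4 days

Annual demand D = 684 × 50 = 34,200.
Q* = √(2DS/H) = √(2 × 34,200 × 341 / 9.56) ≈ 1561.98.
Cycle time = Q*/D × 250 = 1561.98 / 34,200 × 250 ≈ 11.418 days.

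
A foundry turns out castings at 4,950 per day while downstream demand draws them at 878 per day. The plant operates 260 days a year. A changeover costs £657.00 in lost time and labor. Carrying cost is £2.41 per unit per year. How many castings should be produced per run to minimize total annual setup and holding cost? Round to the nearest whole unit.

Q* ≈ 12,300 castings

Annual demand D = 878 × 260 = 228,280.
Production build-up factor (1 − d/p) = 1 − 878/4,950 = 0.8226.
Q* = √(2DS / (H(1 − d/p))) = √(2 × 228,280 × 657 / (2.41 × 0.8226)).
= √(299,959,920 / 1.9825) ≈ 12300.473.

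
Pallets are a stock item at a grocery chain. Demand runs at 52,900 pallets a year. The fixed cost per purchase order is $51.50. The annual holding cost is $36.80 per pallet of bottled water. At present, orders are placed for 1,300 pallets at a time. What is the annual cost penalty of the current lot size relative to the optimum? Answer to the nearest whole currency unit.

Extra cost ≈ $11,855 per year

EOQ = √(2DS/H) = √(2 × 52,900 × 51.5 / 36.8) ≈ 384.79.
Cost at Q* = (D/Q*)S + (Q*/2)H = √(2DSH) ≈ $14,160.23.
Cost at Q = 1,300: (52,900/1,300)×51.5 + (1,300/2)×36.8 = $2,095.65 + $23,920.00 = $26,015.65.
Excess = $26,015.65 − $14,160.23 = $11,855.42.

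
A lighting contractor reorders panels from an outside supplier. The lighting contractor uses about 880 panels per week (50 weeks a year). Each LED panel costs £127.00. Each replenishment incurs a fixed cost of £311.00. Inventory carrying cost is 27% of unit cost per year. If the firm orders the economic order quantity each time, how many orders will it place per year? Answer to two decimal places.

Annual demand D = 880 × 50 = 44,000.
Holding cost H = 0.27 × £127.00 = £34.2900 per unit per year.
Q* = √(2DS/H) = √(2 × 44,000 × 311 / 34.29) ≈ 893.38.
Orders per year = D / Q* = 44,000 / 893.38 ≈ 49.251.

N ≈ 49.25 orders per year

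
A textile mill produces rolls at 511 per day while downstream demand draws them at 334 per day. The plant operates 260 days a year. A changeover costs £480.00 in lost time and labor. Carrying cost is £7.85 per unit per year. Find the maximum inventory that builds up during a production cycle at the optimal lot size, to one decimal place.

Annual demand D = 334 × 260 = 86,840.
Production build-up factor (1 − d/p) = 1 − 334/511 = 0.3464.
Q* = √(2DS / (H(1 − d/p))) = √(2 × 86,840 × 480 / (7.85 × 0.3464)).
= √(83,366,400 / 2.7191) ≈ 5537.127.
Maximum inventory = Q*(1 − d/p) = 5537.127 × 0.3464 ≈ 1917.948.

I_max ≈ 1,917.9 rolls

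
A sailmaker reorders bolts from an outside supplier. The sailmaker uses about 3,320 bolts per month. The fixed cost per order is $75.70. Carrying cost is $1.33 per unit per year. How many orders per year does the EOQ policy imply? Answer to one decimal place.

N ≈ 18.7 orders per year

Annual demand D = 3,320 × 12 = 39,840.
The optimal lot size = √(2DS/H) = √(2 × 39,840 × 75.7 / 1.33) ≈ 2129.59.
Orders per year = D / Q* = 39,840 / 2129.59 ≈ 18.708.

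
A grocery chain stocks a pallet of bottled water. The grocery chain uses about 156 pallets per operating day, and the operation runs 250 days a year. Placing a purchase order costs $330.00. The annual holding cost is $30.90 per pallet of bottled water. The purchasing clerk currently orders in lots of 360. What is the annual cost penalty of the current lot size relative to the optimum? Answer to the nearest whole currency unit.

Extra cost ≈ $13,110 per year

Annual demand D = 156 × 250 = 39,000.
EOQ = √(2DS/H) = √(2 × 39,000 × 330 / 30.9) ≈ 912.69.
Cost at Q* = (D/Q*)S + (Q*/2)H = √(2DSH) ≈ $28,202.23.
Cost at Q = 360: (39,000/360)×330 + (360/2)×30.9 = $35,750.00 + $5,562.00 = $41,312.00.
Excess = $41,312.00 − $28,202.23 = $13,109.77.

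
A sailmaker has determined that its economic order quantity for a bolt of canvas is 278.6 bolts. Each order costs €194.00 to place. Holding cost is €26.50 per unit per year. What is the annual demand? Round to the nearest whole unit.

Squaring Q* = √(2DS/H) gives Q*² = 2DS/H.
From Q* = √(2DS/H): D = Q*²H / (2S) = 278.6² × 26.5 / (2 × 194) = 5301.227.

D ≈ 5,301 bolts per year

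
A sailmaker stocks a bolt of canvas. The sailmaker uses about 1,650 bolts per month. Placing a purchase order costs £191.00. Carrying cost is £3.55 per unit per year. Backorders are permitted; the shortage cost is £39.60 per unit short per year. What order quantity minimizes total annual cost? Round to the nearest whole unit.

Q* ≈ 1,524 bolts

Annual demand D = 1,650 × 12 = 19,800.
With planned backorders, Q* = √(2DS/H) · √((H+B)/B).
√(2DS/H) = √(2 × 19,800 × 191 / 3.55) = 1459.655.
√((H+B)/B) = √((3.55+39.6)/39.6) = 1.0439.
Q* ≈ 1523.677.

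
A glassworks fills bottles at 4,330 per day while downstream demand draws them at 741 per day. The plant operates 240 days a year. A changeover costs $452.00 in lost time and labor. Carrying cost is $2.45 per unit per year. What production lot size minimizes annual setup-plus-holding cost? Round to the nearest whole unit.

Annual demand D = 741 × 240 = 177,840.
Production build-up factor (1 − d/p) = 1 − 741/4,330 = 0.8289.
Q* = √(2DS / (H(1 − d/p))) = √(2 × 177,840 × 452 / (2.45 × 0.8289)).
= √(160,767,360 / 2.0307) ≈ 8897.605.

Q* ≈ 8,898 bottles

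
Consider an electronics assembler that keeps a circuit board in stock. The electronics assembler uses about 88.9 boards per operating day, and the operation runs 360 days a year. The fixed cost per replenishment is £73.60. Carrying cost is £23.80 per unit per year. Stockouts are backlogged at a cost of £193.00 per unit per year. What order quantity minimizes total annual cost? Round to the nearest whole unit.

Annual demand D = 88.9 × 360 = 32,004.
With planned backorders, Q* = √(2DS/H) · √((H+B)/B).
√(2DS/H) = √(2 × 32,004 × 73.6 / 23.8) = 444.905.
√((H+B)/B) = √((23.8+193)/193) = 1.0599.
Q* ≈ 471.540.

Q* ≈ 472 boards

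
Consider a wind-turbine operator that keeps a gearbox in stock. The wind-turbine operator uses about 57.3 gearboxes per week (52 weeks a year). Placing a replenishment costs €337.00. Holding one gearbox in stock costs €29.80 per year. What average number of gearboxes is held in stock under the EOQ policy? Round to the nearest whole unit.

Annual demand D = 57.3 × 52 = 2,979.6.
Q* = √(2DS/H) = √(2 × 2,979.6 × 337 / 29.8) ≈ 259.60.
Average inventory = Q*/2 ≈ 259.60 / 2 = 129.799.

Average inventory ≈ 130 gearboxes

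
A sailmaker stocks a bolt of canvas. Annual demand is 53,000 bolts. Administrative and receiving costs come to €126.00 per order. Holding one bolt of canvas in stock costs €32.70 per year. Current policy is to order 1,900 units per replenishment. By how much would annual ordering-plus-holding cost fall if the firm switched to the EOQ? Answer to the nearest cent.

EOQ = √(2DS/H) = √(2 × 53,000 × 126 / 32.7) ≈ 639.09.
Cost at Q* = (D/Q*)S + (Q*/2)H = √(2DSH) ≈ €20,898.35.
Cost at Q = 1,900: (53,000/1,900)×126 + (1,900/2)×32.7 = €3,514.74 + €31,065.00 = €34,579.74.
Excess = €34,579.74 − €20,898.35 = €13,681.38.

Extra cost ≈ €13,681.38 per year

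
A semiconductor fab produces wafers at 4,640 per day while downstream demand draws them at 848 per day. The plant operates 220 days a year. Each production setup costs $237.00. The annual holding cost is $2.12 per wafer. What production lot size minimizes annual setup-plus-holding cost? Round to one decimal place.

Q* ≈ 7,144.2 wafers

Annual demand D = 848 × 220 = 186,560.
Production build-up factor (1 − d/p) = 1 − 848/4,640 = 0.8172.
Q* = √(2DS / (H(1 − d/p))) = √(2 × 186,560 × 237 / (2.12 × 0.8172)).
= √(88,429,440 / 1.7326) ≈ 7144.228.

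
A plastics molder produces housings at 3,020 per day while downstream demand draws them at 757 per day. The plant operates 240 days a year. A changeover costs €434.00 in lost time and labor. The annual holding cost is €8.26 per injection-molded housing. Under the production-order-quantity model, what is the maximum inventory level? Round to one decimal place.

Annual demand D = 757 × 240 = 181,680.
Production build-up factor (1 − d/p) = 1 − 757/3,020 = 0.7493.
Q* = √(2DS / (H(1 − d/p))) = √(2 × 181,680 × 434 / (8.26 × 0.7493)).
= √(157,698,240 / 6.1895) ≈ 5047.596.
Maximum inventory = Q*(1 − d/p) = 5047.596 × 0.7493 ≈ 3782.354.

I_max ≈ 3,782.4 housings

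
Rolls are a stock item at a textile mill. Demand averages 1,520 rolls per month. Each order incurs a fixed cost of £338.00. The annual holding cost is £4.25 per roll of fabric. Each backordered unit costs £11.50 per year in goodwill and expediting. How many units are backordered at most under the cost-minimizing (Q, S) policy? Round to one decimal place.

S* ≈ 537.9 rolls

Annual demand D = 1,520 × 12 = 18,240.
With planned backorders, Q* = √(2DS/H) · √((H+B)/B).
√(2DS/H) = √(2 × 18,240 × 338 / 4.25) = 1703.301.
√((H+B)/B) = √((4.25+11.5)/11.5) = 1.1703.
Q* ≈ 1993.346.
S* = Q* · H/(H+B) = 1993.346 × 4.25/15.75 ≈ 537.887.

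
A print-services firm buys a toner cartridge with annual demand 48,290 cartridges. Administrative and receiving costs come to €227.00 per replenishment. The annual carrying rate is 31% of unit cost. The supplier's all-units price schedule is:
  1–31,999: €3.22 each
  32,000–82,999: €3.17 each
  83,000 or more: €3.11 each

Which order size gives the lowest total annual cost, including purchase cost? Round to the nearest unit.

Holding cost per unit per year at price C is H = 0.31·C.
Evaluate total cost at each tier's feasible EOQ or, if the EOQ is below the tier, at the tier's minimum quantity.
EOQ at €3.22 = 4686.5 (feasible in tier 1): TC = 48,290×€3.22 + (48,290/4686.5)×227 + (4686.5/2)×0.31×€3.22 = €160,171.85.
EOQ at €3.17 = 4723.3 < 32000, so use break Q=32000: TC = 48,290×€3.17 + (48,290/32000.0)×227 + (32000.0/2)×0.31×€3.17 = €169,145.06.
EOQ at €3.11 = 4768.7 < 83000, so use break Q=83000: TC = 48,290×€3.11 + (48,290/83000.0)×227 + (83000.0/2)×0.31×€3.11 = €190,324.12.
Lowest total cost is €160,171.85 at Q = 4686.5.

Q* ≈ 4,686 cartridges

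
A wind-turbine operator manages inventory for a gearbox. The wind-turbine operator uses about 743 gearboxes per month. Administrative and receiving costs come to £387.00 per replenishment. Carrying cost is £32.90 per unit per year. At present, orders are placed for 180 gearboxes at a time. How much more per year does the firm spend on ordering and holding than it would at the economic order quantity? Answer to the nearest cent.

Extra cost ≈ £7,062.47 per year

Annual demand D = 743 × 12 = 8,916.
EOQ = √(2DS/H) = √(2 × 8,916 × 387 / 32.9) ≈ 457.99.
Cost at Q* = (D/Q*)S + (Q*/2)H = √(2DSH) ≈ £15,067.93.
Cost at Q = 180: (8,916/180)×387 + (180/2)×32.9 = £19,169.40 + £2,961.00 = £22,130.40.
Excess = £22,130.40 − £15,067.93 = £7,062.47.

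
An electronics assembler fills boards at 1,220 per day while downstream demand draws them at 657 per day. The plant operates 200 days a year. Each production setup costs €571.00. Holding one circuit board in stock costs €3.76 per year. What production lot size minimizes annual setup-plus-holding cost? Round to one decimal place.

Annual demand D = 657 × 200 = 131,400.
Production build-up factor (1 − d/p) = 1 − 657/1,220 = 0.4615.
Q* = √(2DS / (H(1 − d/p))) = √(2 × 131,400 × 571 / (3.76 × 0.4615)).
= √(150,058,800 / 1.7351) ≈ 9299.563.

Q* ≈ 9,299.6 boards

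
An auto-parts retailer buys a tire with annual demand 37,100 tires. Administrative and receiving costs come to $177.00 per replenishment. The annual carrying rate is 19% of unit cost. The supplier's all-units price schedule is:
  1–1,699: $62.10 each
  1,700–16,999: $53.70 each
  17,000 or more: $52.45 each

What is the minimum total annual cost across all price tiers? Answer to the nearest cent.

TC* ≈ $2,004,805.31

Holding cost per unit per year at price C is H = 0.19·C.
For each price level, check whether its EOQ is feasible; otherwise the best quantity at that price is the breakpoint.
EOQ at $62.10 = 1055.0 (feasible in tier 1): TC = 37,100×$62.10 + (37,100/1055.0)×177 + (1055.0/2)×0.19×$62.10 = $2,316,358.33.
EOQ at $53.70 = 1134.6 < 1700, so use break Q=1700: TC = 37,100×$53.70 + (37,100/1700.0)×177 + (1700.0/2)×0.19×$53.70 = $2,004,805.31.
EOQ at $52.45 = 1148.0 < 17000, so use break Q=17000: TC = 37,100×$52.45 + (37,100/17000.0)×177 + (17000.0/2)×0.19×$52.45 = $2,030,988.03.
Lowest total cost among the candidates is at Q = 1700.0.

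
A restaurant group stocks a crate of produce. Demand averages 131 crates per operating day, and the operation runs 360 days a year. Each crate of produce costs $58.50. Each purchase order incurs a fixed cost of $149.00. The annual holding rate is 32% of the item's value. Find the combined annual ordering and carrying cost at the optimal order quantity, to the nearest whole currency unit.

Annual demand D = 131 × 360 = 47,160.
Holding cost H = 0.32 × $58.50 = $18.7200 per unit per year.
EOQ = √(2DS/H) = √(2 × 47,160 × 149 / 18.72) ≈ 866.45.
At Q*, ordering cost (D/Q*)S equals holding cost (Q*/2)H, each = √(DSH/2).
Minimum total = √(2DSH) = √(2 × 47,160 × 149 × 18.72) ≈ 16219.892.

TC* ≈ $16,220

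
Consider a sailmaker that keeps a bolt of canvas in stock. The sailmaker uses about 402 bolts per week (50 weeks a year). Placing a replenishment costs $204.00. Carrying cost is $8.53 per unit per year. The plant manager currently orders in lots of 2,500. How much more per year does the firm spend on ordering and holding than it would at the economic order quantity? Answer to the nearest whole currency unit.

Extra cost ≈ $3,939 per year

Annual demand D = 402 × 50 = 20,100.
EOQ = √(2DS/H) = √(2 × 20,100 × 204 / 8.53) ≈ 980.51.
Cost at Q* = (D/Q*)S + (Q*/2)H = √(2DSH) ≈ $8,363.78.
Cost at Q = 2,500: (20,100/2,500)×204 + (2,500/2)×8.53 = $1,640.16 + $10,662.50 = $12,302.66.
Excess = $12,302.66 − $8,363.78 = $3,938.88.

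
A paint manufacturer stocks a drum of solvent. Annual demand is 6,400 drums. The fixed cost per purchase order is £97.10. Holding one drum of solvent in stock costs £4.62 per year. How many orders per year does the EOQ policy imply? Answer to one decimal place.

The optimal lot size = √(2DS/H) = √(2 × 6,400 × 97.1 / 4.62) ≈ 518.67.
Orders per year = D / Q* = 6,400 / 518.67 ≈ 12.339.

N ≈ 12.3 orders per year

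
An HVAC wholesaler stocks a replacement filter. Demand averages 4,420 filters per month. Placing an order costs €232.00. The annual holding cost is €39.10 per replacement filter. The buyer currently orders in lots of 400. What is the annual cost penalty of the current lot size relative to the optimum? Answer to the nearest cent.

Extra cost ≈ €7,562.68 per year

Annual demand D = 4,420 × 12 = 53,040.
EOQ = √(2DS/H) = √(2 × 53,040 × 232 / 39.1) ≈ 793.36.
Cost at Q* = (D/Q*)S + (Q*/2)H = √(2DSH) ≈ €31,020.52.
Cost at Q = 400: (53,040/400)×232 + (400/2)×39.1 = €30,763.20 + €7,820.00 = €38,583.20.
Excess = €38,583.20 − €31,020.52 = €7,562.68.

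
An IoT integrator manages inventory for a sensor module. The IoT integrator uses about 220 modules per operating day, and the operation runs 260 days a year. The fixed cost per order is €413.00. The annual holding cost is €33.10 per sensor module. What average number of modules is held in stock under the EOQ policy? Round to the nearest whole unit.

Annual demand D = 220 × 260 = 57,200.
Q* = √(2DS/H) = √(2 × 57,200 × 413 / 33.1) ≈ 1194.74.
Average inventory = Q*/2 ≈ 1194.74 / 2 = 597.371.

Average inventory ≈ 597 modules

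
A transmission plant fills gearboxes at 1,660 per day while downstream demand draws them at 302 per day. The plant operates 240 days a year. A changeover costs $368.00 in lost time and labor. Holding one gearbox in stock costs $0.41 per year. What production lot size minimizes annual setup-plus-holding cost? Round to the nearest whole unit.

Q* ≈ 12,611 gearboxes

Annual demand D = 302 × 240 = 72,480.
Production build-up factor (1 − d/p) = 1 − 302/1,660 = 0.8181.
Q* = √(2DS / (H(1 − d/p))) = √(2 × 72,480 × 368 / (0.41 × 0.8181)).
= √(53,345,280 / 0.3354) ≈ 12611.311.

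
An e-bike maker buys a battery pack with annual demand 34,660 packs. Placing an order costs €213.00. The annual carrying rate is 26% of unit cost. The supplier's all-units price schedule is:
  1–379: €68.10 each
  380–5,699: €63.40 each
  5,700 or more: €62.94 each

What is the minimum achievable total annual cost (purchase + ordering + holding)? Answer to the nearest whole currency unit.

TC* ≈ €2,213,045

Holding cost per unit per year at price C is H = 0.26·C.
For each price level, check whether its EOQ is feasible; otherwise the best quantity at that price is the breakpoint.
Tier 1 (€68.10): EOQ = 913.2 exceeds tier's upper bound 379, so this tier is dominated.
EOQ at €63.40 = 946.4 (feasible in tier 2): TC = 34,660×€63.40 + (34,660/946.4)×213 + (946.4/2)×0.26×€63.40 = €2,213,044.93.
EOQ at €62.94 = 949.9 < 5700, so use break Q=5700: TC = 34,660×€62.94 + (34,660/5700.0)×213 + (5700.0/2)×0.26×€62.94 = €2,229,434.13.
Lowest total cost among the candidates is at Q = 946.4.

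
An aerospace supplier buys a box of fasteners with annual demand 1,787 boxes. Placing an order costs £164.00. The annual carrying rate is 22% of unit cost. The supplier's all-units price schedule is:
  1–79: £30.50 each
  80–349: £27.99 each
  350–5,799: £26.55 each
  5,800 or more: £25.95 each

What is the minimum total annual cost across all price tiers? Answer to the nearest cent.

Holding cost per unit per year at price C is H = 0.22·C.
Evaluate total cost at each tier's feasible EOQ or, if the EOQ is below the tier, at the tier's minimum quantity.
Tier 1 (£30.50): EOQ = 295.6 exceeds tier's upper bound 79, so this tier is dominated.
EOQ at £27.99 = 308.5 (feasible in tier 2): TC = 1,787×£27.99 + (1,787/308.5)×164 + (308.5/2)×0.22×£27.99 = £51,917.95.
EOQ at £26.55 = 316.8 < 350, so use break Q=350: TC = 1,787×£26.55 + (1,787/350.0)×164 + (350.0/2)×0.22×£26.55 = £49,304.36.
EOQ at £25.95 = 320.4 < 5800, so use break Q=5800: TC = 1,787×£25.95 + (1,787/5800.0)×164 + (5800.0/2)×0.22×£25.95 = £62,979.28.
Lowest total cost among the candidates is at Q = 350.0.

TC* ≈ £49,304.36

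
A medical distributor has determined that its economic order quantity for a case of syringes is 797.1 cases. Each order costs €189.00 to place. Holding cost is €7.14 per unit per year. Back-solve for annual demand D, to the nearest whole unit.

Squaring Q* = √(2DS/H) gives Q*² = 2DS/H.
From Q* = √(2DS/H): D = Q*²H / (2S) = 797.1² × 7.14 / (2 × 189) = 12001.403.

D ≈ 12,001 cases per year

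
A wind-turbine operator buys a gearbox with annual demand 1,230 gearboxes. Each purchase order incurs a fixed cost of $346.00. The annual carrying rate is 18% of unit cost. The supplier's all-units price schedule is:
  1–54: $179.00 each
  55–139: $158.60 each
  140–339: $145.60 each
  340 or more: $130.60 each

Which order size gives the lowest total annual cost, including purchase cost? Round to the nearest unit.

Holding cost per unit per year at price C is H = 0.18·C.
Candidates are each tier's EOQ (if it falls in that tier) and each price-break quantity.
Tier 1 ($179.00): EOQ = 162.5 exceeds tier's upper bound 54, so this tier is dominated.
Tier 2 ($158.60): EOQ = 172.7 exceeds tier's upper bound 139, so this tier is dominated.
EOQ at $145.60 = 180.2 (feasible in tier 3): TC = 1,230×$145.60 + (1,230/180.2)×346 + (180.2/2)×0.18×$145.60 = $183,811.05.
EOQ at $130.60 = 190.3 < 340, so use break Q=340: TC = 1,230×$130.60 + (1,230/340.0)×346 + (340.0/2)×0.18×$130.60 = $165,886.07.
Lowest total cost is $165,886.07 at Q = 340.0.

Q* ≈ 340 gearboxes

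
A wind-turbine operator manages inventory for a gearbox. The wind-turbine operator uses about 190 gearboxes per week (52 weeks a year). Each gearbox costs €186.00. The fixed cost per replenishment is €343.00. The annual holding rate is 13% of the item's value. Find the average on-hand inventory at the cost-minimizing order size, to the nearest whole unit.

Average inventory ≈ 265 gearboxes

Annual demand D = 190 × 52 = 9,880.
Holding cost H = 0.13 × €186.00 = €24.1800 per unit per year.
EOQ = √(2DS/H) = √(2 × 9,880 × 343 / 24.18) ≈ 529.43.
Average inventory = Q*/2 ≈ 529.43 / 2 = 264.717.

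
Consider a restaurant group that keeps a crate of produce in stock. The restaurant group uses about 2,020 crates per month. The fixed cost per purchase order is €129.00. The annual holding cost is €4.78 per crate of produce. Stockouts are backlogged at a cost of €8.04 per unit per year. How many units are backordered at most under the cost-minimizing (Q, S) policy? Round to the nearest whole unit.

S* ≈ 539 crates

Annual demand D = 2,020 × 12 = 24,240.
With planned backorders, Q* = √(2DS/H) · √((H+B)/B).
√(2DS/H) = √(2 × 24,240 × 129 / 4.78) = 1143.832.
√((H+B)/B) = √((4.78+8.04)/8.04) = 1.2627.
Q* ≈ 1444.369.
S* = Q* · H/(H+B) = 1444.369 × 4.78/12.82 ≈ 538.540.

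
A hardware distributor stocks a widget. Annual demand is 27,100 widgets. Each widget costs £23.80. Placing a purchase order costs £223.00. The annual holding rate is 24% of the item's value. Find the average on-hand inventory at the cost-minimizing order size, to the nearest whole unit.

Holding cost H = 0.24 × £23.80 = £5.7120 per unit per year.
The optimal lot size = √(2DS/H) = √(2 × 27,100 × 223 / 5.712) ≈ 1454.65.
Average inventory = Q*/2 ≈ 1454.65 / 2 = 727.324.

Average inventory ≈ 727 widgets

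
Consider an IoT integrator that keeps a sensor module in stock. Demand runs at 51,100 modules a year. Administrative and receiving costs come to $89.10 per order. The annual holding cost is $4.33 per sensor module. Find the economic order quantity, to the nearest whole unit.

EOQ = √(2DS / H) = √(2 × 51,100 × 89.1 / 4.33).
= √(9,106,020 / 4.33) = √2,103,006.9284 ≈ 1450.175.

Q* ≈ 1,450 modules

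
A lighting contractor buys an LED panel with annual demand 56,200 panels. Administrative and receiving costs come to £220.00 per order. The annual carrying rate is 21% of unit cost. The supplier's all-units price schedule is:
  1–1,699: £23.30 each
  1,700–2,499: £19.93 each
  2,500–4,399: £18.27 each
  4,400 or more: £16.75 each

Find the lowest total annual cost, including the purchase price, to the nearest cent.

TC* ≈ £951,898.50

Holding cost per unit per year at price C is H = 0.21·C.
Evaluate total cost at each tier's feasible EOQ or, if the EOQ is below the tier, at the tier's minimum quantity.
Tier 1 (£23.30): EOQ = 2248.1 exceeds tier's upper bound 1699, so this tier is dominated.
EOQ at £19.93 = 2430.7 (feasible in tier 2): TC = 56,200×£19.93 + (56,200/2430.7)×220 + (2430.7/2)×0.21×£19.93 = £1,130,239.20.
EOQ at £18.27 = 2538.7 (feasible in tier 3): TC = 56,200×£18.27 + (56,200/2538.7)×220 + (2538.7/2)×0.21×£18.27 = £1,036,514.32.
EOQ at £16.75 = 2651.4 < 4400, so use break Q=4400: TC = 56,200×£16.75 + (56,200/4400.0)×220 + (4400.0/2)×0.21×£16.75 = £951,898.50.
Lowest total cost among the candidates is at Q = 4400.0.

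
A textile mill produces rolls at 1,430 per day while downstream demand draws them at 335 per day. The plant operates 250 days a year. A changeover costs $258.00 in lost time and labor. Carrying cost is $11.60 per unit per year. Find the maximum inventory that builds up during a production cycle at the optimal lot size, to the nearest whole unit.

Annual demand D = 335 × 250 = 83,750.
Production build-up factor (1 − d/p) = 1 − 335/1,430 = 0.7657.
Q* = √(2DS / (H(1 − d/p))) = √(2 × 83,750 × 258 / (11.6 × 0.7657)).
= √(43,215,000 / 8.8825) ≈ 2205.714.
Maximum inventory = Q*(1 − d/p) = 2205.714 × 0.7657 ≈ 1688.991.

I_max ≈ 1,689 rolls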